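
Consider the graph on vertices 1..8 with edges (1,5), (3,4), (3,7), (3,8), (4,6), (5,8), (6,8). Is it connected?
No, it has 2 components: {1, 3, 4, 5, 6, 7, 8}, {2}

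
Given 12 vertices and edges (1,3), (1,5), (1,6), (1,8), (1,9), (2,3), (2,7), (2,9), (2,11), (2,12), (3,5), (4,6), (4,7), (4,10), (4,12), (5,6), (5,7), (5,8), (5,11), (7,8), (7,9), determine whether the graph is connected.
Yes (BFS from 1 visits [1, 3, 5, 6, 8, 9, 2, 7, 11, 4, 12, 10] — all 12 vertices reached)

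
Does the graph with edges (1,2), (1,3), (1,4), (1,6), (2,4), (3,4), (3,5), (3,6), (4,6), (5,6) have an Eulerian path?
Yes — and in fact it has an Eulerian circuit (the graph is connected and all 6 vertices have even degree)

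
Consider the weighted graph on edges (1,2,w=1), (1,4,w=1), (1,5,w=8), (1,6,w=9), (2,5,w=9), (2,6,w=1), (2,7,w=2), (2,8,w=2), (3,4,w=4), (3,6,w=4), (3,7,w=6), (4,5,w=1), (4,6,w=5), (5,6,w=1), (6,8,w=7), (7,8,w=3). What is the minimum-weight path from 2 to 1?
1 (path: 2 -> 1; weights 1 = 1)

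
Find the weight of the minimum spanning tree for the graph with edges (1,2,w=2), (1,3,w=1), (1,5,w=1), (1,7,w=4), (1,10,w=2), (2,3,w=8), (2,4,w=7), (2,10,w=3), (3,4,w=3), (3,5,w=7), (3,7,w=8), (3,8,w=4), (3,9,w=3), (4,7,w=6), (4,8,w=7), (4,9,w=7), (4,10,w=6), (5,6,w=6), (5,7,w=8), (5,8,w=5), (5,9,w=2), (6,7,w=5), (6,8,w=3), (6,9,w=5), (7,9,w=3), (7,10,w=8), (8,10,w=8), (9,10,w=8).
21 (MST edges: (1,2,w=2), (1,3,w=1), (1,5,w=1), (1,10,w=2), (3,4,w=3), (3,8,w=4), (5,9,w=2), (6,8,w=3), (7,9,w=3); sum of weights 2 + 1 + 1 + 2 + 3 + 4 + 2 + 3 + 3 = 21)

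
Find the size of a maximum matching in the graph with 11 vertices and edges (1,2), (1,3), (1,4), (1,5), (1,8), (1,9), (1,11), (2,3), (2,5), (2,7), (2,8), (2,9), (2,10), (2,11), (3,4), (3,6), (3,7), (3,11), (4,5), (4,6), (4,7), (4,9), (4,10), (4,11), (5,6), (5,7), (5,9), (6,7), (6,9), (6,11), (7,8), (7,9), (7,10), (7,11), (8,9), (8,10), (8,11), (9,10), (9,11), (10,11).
5 (matching: (1,5), (3,6), (4,11), (7,8), (9,10); upper bound floor(n/2) = floor(11/2) = 5)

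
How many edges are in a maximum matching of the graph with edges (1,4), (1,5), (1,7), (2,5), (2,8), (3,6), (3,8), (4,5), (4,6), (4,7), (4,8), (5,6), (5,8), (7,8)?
4 (matching: (1,7), (2,5), (3,8), (4,6); upper bound floor(n/2) = floor(8/2) = 4)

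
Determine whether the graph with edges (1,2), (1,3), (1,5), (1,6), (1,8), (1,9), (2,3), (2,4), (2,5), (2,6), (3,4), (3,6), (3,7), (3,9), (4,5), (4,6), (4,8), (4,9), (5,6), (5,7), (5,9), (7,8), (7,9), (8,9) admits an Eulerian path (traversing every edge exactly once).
Yes (the graph is connected and exactly 2 vertices have odd degree: {2, 6}; any Eulerian path must start and end at those)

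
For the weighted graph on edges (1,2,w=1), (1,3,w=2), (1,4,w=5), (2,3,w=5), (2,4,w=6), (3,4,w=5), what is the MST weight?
8 (MST edges: (1,2,w=1), (1,3,w=2), (1,4,w=5); sum of weights 1 + 2 + 5 = 8)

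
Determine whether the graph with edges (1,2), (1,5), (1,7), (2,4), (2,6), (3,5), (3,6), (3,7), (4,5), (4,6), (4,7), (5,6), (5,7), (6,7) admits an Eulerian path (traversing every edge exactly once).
No (6 vertices have odd degree: {1, 2, 3, 5, 6, 7}; Eulerian path requires 0 or 2)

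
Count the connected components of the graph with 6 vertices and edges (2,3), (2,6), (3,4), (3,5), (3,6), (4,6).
2 (components: {1}, {2, 3, 4, 5, 6})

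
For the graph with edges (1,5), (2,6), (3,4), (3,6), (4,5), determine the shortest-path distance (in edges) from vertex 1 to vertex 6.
4 (path: 1 -> 5 -> 4 -> 3 -> 6, 4 edges)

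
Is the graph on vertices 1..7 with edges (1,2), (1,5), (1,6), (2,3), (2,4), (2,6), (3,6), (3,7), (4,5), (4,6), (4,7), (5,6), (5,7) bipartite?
No (odd cycle of length 3: 6 -> 1 -> 5 -> 6)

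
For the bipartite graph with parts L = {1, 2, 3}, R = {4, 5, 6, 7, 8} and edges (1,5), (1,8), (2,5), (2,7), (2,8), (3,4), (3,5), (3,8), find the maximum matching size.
3 (matching: (1,8), (2,7), (3,5); upper bound min(|L|,|R|) = min(3,5) = 3)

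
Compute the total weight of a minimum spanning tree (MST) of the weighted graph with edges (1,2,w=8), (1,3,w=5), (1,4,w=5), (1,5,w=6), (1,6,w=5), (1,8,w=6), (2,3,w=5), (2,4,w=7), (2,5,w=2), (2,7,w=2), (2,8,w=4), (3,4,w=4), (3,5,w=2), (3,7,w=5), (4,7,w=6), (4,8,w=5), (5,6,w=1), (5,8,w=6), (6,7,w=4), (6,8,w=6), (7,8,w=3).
19 (MST edges: (1,3,w=5), (2,5,w=2), (2,7,w=2), (3,4,w=4), (3,5,w=2), (5,6,w=1), (7,8,w=3); sum of weights 5 + 2 + 2 + 4 + 2 + 1 + 3 = 19)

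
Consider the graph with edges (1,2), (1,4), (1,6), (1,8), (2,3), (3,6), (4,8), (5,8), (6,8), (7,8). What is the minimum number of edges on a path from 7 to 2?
3 (path: 7 -> 8 -> 1 -> 2, 3 edges)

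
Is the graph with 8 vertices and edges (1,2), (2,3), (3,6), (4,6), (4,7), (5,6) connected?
No, it has 2 components: {1, 2, 3, 4, 5, 6, 7}, {8}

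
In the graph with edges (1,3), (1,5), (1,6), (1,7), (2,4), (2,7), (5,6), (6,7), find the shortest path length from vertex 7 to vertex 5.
2 (path: 7 -> 6 -> 5, 2 edges)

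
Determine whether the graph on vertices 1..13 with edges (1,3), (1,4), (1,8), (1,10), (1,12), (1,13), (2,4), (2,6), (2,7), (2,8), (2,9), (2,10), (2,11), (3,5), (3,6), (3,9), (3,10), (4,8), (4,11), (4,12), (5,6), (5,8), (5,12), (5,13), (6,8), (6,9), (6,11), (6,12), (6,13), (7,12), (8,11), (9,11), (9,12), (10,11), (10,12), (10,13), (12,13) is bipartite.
No (odd cycle of length 3: 10 -> 1 -> 3 -> 10)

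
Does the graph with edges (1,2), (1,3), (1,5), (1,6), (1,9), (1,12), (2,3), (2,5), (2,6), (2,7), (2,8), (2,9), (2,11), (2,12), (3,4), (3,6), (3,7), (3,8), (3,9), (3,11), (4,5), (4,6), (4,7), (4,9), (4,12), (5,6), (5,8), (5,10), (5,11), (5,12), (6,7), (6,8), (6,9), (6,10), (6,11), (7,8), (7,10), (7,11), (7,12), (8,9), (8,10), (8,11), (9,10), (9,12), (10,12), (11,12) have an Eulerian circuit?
No (2 vertices have odd degree: {2, 11}; Eulerian circuit requires 0)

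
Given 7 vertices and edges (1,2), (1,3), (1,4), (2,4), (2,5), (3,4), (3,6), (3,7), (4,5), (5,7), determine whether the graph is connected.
Yes (BFS from 1 visits [1, 2, 3, 4, 5, 6, 7] — all 7 vertices reached)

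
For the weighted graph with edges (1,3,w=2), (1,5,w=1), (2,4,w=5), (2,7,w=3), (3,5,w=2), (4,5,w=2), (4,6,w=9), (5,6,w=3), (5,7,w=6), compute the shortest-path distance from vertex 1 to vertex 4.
3 (path: 1 -> 5 -> 4; weights 1 + 2 = 3)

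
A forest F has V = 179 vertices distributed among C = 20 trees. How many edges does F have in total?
159 (Each of the 20 component trees on V_i vertices has V_i - 1 edges; summing gives V - C = 179 - 20 = 159)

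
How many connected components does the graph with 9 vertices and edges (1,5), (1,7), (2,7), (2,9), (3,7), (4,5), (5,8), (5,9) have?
2 (components: {1, 2, 3, 4, 5, 7, 8, 9}, {6})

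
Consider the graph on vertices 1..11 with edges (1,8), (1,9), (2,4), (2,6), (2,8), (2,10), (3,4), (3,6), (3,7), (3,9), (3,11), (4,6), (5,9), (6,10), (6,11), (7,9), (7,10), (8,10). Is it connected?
Yes (BFS from 1 visits [1, 8, 9, 2, 10, 3, 5, 7, 4, 6, 11] — all 11 vertices reached)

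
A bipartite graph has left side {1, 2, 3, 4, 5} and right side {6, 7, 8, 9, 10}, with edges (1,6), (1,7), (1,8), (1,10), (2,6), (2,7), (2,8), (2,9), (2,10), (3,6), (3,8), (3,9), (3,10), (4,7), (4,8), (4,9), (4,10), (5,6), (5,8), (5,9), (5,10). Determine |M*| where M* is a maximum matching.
5 (matching: (1,10), (2,9), (3,8), (4,7), (5,6); upper bound min(|L|,|R|) = min(5,5) = 5)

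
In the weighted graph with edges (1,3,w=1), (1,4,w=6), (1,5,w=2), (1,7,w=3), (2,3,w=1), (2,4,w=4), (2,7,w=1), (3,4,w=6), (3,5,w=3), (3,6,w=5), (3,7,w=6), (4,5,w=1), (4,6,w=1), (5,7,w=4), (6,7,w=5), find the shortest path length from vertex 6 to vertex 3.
5 (path: 6 -> 3; weights 5 = 5)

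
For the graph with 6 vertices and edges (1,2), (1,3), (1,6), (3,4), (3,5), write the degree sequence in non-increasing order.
[3, 3, 1, 1, 1, 1] (degrees: deg(1)=3, deg(2)=1, deg(3)=3, deg(4)=1, deg(5)=1, deg(6)=1)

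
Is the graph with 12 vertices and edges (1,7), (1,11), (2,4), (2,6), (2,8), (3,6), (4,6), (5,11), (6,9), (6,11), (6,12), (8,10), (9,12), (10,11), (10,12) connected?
Yes (BFS from 1 visits [1, 7, 11, 5, 6, 10, 2, 3, 4, 9, 12, 8] — all 12 vertices reached)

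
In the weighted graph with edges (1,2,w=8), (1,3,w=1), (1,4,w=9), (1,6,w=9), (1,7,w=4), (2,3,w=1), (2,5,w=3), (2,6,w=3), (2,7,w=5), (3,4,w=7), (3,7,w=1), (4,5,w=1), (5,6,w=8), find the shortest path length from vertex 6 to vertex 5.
6 (path: 6 -> 2 -> 5; weights 3 + 3 = 6)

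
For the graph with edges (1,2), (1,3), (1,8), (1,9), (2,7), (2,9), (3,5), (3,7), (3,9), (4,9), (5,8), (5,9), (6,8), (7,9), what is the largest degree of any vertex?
6 (attained at vertex 9)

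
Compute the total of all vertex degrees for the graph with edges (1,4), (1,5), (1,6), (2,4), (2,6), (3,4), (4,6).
14 (handshake: sum of degrees = 2|E| = 2 x 7 = 14)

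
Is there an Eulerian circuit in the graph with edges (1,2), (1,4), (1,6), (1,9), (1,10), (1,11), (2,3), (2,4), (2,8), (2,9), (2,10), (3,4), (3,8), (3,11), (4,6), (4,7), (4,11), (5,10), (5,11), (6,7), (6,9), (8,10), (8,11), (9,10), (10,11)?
Yes (the graph is connected and all 11 vertices have even degree)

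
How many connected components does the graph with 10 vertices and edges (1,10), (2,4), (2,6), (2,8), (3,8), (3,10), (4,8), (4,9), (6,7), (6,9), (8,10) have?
2 (components: {1, 2, 3, 4, 6, 7, 8, 9, 10}, {5})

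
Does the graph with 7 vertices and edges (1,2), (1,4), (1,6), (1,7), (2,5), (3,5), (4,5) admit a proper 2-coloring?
Yes. Partition: {1, 5}, {2, 3, 4, 6, 7}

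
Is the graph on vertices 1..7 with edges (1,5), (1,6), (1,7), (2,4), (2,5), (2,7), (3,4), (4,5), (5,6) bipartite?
No (odd cycle of length 3: 5 -> 1 -> 6 -> 5)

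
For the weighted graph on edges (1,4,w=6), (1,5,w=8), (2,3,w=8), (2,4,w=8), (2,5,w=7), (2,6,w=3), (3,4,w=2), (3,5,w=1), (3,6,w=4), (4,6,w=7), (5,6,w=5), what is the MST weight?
16 (MST edges: (1,4,w=6), (2,6,w=3), (3,4,w=2), (3,5,w=1), (3,6,w=4); sum of weights 6 + 3 + 2 + 1 + 4 = 16)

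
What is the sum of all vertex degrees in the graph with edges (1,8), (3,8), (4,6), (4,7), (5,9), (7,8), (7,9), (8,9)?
16 (handshake: sum of degrees = 2|E| = 2 x 8 = 16)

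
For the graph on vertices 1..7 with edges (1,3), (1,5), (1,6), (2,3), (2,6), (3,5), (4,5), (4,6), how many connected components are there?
2 (components: {1, 2, 3, 4, 5, 6}, {7})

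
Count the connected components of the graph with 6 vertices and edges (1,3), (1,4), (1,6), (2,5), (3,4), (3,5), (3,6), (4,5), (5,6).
1 (components: {1, 2, 3, 4, 5, 6})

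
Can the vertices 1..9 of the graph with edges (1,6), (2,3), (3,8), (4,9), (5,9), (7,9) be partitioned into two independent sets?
Yes. Partition: {1, 2, 8, 9}, {3, 4, 5, 6, 7}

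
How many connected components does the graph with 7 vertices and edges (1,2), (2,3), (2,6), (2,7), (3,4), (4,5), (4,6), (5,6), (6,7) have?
1 (components: {1, 2, 3, 4, 5, 6, 7})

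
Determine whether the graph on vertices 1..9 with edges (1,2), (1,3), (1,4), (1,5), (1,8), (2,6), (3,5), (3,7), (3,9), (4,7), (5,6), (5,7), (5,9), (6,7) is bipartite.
No (odd cycle of length 3: 5 -> 1 -> 3 -> 5)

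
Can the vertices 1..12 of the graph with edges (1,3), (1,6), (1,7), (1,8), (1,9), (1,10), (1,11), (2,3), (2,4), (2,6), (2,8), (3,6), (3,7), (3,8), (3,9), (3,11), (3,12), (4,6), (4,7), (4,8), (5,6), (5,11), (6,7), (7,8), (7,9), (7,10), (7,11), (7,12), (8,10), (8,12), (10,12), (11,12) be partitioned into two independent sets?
No (odd cycle of length 3: 3 -> 1 -> 9 -> 3)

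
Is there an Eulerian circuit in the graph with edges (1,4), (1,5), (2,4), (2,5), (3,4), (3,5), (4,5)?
Yes (the graph is connected and all 5 vertices have even degree)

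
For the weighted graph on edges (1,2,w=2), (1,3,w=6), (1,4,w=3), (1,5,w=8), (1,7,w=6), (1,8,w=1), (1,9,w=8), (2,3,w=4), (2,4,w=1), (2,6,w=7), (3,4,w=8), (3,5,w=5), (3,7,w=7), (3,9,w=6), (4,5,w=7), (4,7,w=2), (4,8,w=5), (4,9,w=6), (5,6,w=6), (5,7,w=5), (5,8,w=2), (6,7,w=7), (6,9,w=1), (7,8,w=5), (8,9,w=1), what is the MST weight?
14 (MST edges: (1,2,w=2), (1,8,w=1), (2,3,w=4), (2,4,w=1), (4,7,w=2), (5,8,w=2), (6,9,w=1), (8,9,w=1); sum of weights 2 + 1 + 4 + 1 + 2 + 2 + 1 + 1 = 14)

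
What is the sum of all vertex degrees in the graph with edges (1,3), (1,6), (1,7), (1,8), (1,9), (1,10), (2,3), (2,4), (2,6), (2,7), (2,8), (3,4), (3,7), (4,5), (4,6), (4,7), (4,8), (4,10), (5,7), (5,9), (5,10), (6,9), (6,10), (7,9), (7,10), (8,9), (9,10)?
54 (handshake: sum of degrees = 2|E| = 2 x 27 = 54)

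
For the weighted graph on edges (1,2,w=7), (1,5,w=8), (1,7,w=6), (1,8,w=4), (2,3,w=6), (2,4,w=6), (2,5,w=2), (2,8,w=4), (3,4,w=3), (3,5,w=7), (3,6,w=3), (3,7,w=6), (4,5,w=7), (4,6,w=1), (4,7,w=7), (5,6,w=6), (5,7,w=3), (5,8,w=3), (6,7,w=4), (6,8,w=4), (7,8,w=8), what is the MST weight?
20 (MST edges: (1,8,w=4), (2,5,w=2), (3,4,w=3), (4,6,w=1), (5,7,w=3), (5,8,w=3), (6,7,w=4); sum of weights 4 + 2 + 3 + 1 + 3 + 3 + 4 = 20)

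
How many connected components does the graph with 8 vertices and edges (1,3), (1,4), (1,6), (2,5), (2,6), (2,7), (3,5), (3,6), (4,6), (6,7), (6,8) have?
1 (components: {1, 2, 3, 4, 5, 6, 7, 8})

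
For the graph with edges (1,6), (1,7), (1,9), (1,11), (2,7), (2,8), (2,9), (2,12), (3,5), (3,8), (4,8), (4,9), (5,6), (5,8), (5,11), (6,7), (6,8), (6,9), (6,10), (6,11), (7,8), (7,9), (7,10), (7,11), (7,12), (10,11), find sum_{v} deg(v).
52 (handshake: sum of degrees = 2|E| = 2 x 26 = 52)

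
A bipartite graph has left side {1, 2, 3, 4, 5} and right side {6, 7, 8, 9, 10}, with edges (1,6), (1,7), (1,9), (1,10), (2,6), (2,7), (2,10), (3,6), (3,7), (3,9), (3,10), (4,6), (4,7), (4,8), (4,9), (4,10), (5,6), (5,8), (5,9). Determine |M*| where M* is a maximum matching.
5 (matching: (1,10), (2,7), (3,9), (4,8), (5,6); upper bound min(|L|,|R|) = min(5,5) = 5)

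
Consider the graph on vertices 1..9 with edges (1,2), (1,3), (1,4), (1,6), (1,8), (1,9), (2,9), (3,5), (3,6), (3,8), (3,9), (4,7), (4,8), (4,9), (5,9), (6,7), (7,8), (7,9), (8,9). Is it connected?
Yes (BFS from 1 visits [1, 2, 3, 4, 6, 8, 9, 5, 7] — all 9 vertices reached)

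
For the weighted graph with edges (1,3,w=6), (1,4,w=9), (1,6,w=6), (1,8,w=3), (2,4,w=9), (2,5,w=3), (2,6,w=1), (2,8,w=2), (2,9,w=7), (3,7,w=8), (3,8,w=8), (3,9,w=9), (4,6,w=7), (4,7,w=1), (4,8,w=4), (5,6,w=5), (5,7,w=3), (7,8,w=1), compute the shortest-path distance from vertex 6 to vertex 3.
11 (path: 6 -> 2 -> 8 -> 3; weights 1 + 2 + 8 = 11)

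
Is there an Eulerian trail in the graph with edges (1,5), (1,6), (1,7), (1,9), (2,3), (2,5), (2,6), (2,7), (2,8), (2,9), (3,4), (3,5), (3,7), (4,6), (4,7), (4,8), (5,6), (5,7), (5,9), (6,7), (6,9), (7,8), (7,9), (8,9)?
Yes — and in fact it has an Eulerian circuit (the graph is connected and all 9 vertices have even degree)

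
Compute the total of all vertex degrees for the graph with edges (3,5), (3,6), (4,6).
6 (handshake: sum of degrees = 2|E| = 2 x 3 = 6)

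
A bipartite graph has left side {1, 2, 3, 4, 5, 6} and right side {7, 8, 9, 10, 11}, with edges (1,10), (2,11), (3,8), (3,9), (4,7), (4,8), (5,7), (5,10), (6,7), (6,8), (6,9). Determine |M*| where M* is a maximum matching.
5 (matching: (1,10), (2,11), (3,9), (4,8), (5,7); upper bound min(|L|,|R|) = min(6,5) = 5)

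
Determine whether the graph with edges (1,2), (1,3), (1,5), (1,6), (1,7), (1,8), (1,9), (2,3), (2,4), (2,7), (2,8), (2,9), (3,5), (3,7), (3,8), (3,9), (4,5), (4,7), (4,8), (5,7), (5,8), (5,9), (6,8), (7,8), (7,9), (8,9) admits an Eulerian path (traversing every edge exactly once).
Yes (the graph is connected and exactly 2 vertices have odd degree: {1, 7}; any Eulerian path must start and end at those)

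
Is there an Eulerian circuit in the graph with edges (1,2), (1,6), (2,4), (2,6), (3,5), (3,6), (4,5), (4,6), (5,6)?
No (4 vertices have odd degree: {2, 4, 5, 6}; Eulerian circuit requires 0)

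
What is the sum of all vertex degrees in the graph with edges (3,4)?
2 (handshake: sum of degrees = 2|E| = 2 x 1 = 2)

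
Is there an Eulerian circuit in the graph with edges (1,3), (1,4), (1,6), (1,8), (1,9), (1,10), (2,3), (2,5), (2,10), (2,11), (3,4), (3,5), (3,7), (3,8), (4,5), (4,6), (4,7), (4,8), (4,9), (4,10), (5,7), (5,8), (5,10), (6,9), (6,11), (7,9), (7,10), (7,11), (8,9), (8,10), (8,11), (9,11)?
No (2 vertices have odd degree: {8, 11}; Eulerian circuit requires 0)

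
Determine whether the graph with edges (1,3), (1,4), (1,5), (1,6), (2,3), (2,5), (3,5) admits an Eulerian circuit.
No (4 vertices have odd degree: {3, 4, 5, 6}; Eulerian circuit requires 0)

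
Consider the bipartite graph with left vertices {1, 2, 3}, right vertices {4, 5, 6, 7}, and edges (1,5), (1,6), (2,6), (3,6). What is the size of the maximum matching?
2 (matching: (1,5), (2,6); upper bound min(|L|,|R|) = min(3,4) = 3)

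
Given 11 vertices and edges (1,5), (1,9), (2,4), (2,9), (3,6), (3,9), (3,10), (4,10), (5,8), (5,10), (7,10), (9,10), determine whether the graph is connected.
No, it has 2 components: {1, 2, 3, 4, 5, 6, 7, 8, 9, 10}, {11}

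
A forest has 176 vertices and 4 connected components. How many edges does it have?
172 (Each of the 4 component trees on V_i vertices has V_i - 1 edges; summing gives V - C = 176 - 4 = 172)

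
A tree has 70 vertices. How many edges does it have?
69 (A tree on V vertices has V - 1 edges, so 70 - 1 = 69)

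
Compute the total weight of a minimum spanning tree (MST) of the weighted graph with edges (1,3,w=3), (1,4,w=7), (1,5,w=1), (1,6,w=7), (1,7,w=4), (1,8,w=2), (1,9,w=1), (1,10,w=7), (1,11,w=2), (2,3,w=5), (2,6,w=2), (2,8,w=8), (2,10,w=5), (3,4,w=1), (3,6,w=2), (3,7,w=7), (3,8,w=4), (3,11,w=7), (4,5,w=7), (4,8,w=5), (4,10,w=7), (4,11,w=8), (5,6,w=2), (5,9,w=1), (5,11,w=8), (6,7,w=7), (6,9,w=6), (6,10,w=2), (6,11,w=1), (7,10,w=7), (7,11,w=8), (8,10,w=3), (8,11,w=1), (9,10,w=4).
17 (MST edges: (1,5,w=1), (1,7,w=4), (1,8,w=2), (1,9,w=1), (2,6,w=2), (3,4,w=1), (3,6,w=2), (6,10,w=2), (6,11,w=1), (8,11,w=1); sum of weights 1 + 4 + 2 + 1 + 2 + 1 + 2 + 2 + 1 + 1 = 17)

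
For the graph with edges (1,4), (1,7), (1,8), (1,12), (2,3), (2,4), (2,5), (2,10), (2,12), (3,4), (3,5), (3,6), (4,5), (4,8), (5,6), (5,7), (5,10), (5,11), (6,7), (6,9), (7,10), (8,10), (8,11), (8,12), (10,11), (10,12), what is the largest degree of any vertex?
7 (attained at vertex 5)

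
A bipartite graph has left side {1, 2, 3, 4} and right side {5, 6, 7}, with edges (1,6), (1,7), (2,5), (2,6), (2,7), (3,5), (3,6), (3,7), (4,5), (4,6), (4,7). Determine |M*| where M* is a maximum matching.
3 (matching: (1,7), (2,6), (3,5); upper bound min(|L|,|R|) = min(4,3) = 3)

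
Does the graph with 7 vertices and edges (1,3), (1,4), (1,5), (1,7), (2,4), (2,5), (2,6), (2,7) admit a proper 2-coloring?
Yes. Partition: {1, 2}, {3, 4, 5, 6, 7}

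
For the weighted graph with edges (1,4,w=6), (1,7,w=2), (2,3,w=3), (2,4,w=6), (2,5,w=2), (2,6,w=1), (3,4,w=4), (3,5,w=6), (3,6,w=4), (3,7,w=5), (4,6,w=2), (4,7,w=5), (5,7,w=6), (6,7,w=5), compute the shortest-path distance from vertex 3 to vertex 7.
5 (path: 3 -> 7; weights 5 = 5)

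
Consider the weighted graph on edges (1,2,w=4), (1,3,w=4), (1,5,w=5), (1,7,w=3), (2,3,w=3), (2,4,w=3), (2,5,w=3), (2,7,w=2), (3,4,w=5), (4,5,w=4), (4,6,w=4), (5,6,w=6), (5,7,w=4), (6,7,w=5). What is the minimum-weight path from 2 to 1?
4 (path: 2 -> 1; weights 4 = 4)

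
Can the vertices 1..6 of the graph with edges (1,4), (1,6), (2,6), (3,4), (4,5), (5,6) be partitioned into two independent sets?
Yes. Partition: {1, 2, 3, 5}, {4, 6}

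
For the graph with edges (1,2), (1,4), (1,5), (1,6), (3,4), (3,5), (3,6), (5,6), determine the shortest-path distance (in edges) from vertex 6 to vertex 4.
2 (path: 6 -> 1 -> 4, 2 edges)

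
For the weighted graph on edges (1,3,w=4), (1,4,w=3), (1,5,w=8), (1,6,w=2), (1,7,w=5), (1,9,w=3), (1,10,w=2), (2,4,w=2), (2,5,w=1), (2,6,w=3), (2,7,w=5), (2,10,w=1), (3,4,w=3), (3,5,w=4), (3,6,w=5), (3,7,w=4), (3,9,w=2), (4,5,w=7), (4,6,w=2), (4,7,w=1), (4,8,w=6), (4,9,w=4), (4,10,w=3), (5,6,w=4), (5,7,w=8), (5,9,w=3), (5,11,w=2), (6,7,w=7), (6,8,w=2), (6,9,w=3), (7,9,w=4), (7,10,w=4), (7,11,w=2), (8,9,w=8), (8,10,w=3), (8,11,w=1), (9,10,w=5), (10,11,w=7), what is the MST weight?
17 (MST edges: (1,6,w=2), (1,9,w=3), (1,10,w=2), (2,4,w=2), (2,5,w=1), (2,10,w=1), (3,9,w=2), (4,7,w=1), (5,11,w=2), (8,11,w=1); sum of weights 2 + 3 + 2 + 2 + 1 + 1 + 2 + 1 + 2 + 1 = 17)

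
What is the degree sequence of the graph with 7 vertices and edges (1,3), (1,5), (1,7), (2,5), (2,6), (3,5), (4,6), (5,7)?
[4, 3, 2, 2, 2, 2, 1] (degrees: deg(1)=3, deg(2)=2, deg(3)=2, deg(4)=1, deg(5)=4, deg(6)=2, deg(7)=2)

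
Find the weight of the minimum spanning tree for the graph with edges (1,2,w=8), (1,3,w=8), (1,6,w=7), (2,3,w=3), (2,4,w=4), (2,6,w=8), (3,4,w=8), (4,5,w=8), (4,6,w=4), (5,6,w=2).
20 (MST edges: (1,6,w=7), (2,3,w=3), (2,4,w=4), (4,6,w=4), (5,6,w=2); sum of weights 7 + 3 + 4 + 4 + 2 = 20)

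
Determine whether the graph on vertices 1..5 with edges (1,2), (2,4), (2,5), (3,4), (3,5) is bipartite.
Yes. Partition: {1, 4, 5}, {2, 3}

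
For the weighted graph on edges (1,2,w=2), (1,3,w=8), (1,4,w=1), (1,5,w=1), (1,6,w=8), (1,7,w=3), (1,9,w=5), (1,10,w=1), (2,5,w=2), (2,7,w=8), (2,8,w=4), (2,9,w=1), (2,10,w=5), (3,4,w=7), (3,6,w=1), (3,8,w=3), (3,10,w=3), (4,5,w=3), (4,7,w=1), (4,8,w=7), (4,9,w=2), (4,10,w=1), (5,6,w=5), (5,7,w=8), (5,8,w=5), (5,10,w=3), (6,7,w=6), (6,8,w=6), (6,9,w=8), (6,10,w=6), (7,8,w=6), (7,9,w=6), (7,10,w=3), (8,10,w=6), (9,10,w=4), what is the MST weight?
14 (MST edges: (1,2,w=2), (1,4,w=1), (1,5,w=1), (1,10,w=1), (2,9,w=1), (3,6,w=1), (3,8,w=3), (3,10,w=3), (4,7,w=1); sum of weights 2 + 1 + 1 + 1 + 1 + 1 + 3 + 3 + 1 = 14)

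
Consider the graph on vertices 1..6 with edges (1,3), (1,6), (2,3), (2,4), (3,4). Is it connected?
No, it has 2 components: {1, 2, 3, 4, 6}, {5}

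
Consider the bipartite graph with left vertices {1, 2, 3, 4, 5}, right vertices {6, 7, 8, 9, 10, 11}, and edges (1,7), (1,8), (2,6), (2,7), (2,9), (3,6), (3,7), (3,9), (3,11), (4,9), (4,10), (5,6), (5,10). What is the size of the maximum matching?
5 (matching: (1,8), (2,7), (3,11), (4,9), (5,10); upper bound min(|L|,|R|) = min(5,6) = 5)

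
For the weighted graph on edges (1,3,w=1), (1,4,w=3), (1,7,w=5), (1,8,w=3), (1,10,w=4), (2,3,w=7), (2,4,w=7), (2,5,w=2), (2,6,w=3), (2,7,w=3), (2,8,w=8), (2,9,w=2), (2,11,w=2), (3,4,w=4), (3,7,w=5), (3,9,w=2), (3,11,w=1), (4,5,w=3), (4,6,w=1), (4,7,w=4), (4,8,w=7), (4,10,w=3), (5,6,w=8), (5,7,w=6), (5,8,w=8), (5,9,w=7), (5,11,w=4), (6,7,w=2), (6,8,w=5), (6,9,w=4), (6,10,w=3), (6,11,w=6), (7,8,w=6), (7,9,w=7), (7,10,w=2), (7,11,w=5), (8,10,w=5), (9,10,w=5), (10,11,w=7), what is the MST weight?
19 (MST edges: (1,3,w=1), (1,4,w=3), (1,8,w=3), (2,5,w=2), (2,9,w=2), (2,11,w=2), (3,11,w=1), (4,6,w=1), (6,7,w=2), (7,10,w=2); sum of weights 1 + 3 + 3 + 2 + 2 + 2 + 1 + 1 + 2 + 2 = 19)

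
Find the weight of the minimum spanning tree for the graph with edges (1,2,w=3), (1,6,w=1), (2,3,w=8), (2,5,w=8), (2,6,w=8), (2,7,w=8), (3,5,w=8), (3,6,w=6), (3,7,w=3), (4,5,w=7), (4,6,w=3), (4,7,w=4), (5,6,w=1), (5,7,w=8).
15 (MST edges: (1,2,w=3), (1,6,w=1), (3,7,w=3), (4,6,w=3), (4,7,w=4), (5,6,w=1); sum of weights 3 + 1 + 3 + 3 + 4 + 1 = 15)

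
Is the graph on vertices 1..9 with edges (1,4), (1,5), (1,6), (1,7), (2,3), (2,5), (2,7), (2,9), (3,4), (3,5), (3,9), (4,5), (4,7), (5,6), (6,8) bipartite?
No (odd cycle of length 3: 5 -> 1 -> 4 -> 5)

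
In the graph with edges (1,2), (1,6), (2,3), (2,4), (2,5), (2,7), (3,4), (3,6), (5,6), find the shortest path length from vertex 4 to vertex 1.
2 (path: 4 -> 2 -> 1, 2 edges)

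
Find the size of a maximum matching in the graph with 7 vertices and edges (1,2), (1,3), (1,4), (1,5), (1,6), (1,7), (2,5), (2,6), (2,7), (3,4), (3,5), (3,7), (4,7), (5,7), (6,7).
3 (matching: (1,6), (2,5), (3,7); upper bound floor(n/2) = floor(7/2) = 3)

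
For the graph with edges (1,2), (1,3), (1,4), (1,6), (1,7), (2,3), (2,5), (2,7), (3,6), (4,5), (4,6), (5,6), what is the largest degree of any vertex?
5 (attained at vertex 1)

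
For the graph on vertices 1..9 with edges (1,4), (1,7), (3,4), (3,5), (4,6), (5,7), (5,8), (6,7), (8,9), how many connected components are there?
2 (components: {1, 3, 4, 5, 6, 7, 8, 9}, {2})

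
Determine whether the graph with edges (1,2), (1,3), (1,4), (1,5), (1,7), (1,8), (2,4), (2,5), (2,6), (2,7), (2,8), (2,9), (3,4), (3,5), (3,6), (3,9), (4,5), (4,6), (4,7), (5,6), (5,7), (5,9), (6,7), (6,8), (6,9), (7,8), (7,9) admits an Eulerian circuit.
No (6 vertices have odd degree: {2, 3, 5, 6, 7, 9}; Eulerian circuit requires 0)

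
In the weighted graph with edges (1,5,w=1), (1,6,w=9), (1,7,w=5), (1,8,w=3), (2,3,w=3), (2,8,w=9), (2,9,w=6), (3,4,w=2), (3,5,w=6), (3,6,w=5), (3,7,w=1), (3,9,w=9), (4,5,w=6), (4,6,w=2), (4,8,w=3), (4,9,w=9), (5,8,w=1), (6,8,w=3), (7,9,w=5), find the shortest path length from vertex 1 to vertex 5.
1 (path: 1 -> 5; weights 1 = 1)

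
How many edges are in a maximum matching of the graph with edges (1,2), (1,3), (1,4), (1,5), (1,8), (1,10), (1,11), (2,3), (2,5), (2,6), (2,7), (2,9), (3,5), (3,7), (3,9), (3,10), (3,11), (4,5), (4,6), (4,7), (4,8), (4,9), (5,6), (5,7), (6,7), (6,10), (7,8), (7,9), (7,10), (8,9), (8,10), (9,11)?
5 (matching: (1,8), (2,9), (3,11), (4,7), (6,10); upper bound floor(n/2) = floor(11/2) = 5)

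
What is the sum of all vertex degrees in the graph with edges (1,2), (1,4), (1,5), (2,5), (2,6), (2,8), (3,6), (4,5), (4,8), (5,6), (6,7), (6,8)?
24 (handshake: sum of degrees = 2|E| = 2 x 12 = 24)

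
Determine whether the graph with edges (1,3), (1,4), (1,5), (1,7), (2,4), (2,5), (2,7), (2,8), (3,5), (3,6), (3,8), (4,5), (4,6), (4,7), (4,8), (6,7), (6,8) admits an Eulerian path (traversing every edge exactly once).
Yes — and in fact it has an Eulerian circuit (the graph is connected and all 8 vertices have even degree)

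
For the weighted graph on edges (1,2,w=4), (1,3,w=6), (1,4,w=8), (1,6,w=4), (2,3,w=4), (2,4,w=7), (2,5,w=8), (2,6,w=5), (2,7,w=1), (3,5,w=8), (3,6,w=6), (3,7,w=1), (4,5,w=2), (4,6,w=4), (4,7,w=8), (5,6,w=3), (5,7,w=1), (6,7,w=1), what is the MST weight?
10 (MST edges: (1,6,w=4), (2,7,w=1), (3,7,w=1), (4,5,w=2), (5,7,w=1), (6,7,w=1); sum of weights 4 + 1 + 1 + 2 + 1 + 1 = 10)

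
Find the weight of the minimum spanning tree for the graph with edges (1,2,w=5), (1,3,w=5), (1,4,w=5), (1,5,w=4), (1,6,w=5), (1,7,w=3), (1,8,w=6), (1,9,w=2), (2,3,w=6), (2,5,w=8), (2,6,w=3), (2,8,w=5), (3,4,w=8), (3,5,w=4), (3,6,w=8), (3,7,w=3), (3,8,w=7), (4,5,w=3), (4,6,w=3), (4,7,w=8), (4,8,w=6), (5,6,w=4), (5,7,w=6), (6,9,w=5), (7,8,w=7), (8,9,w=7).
26 (MST edges: (1,5,w=4), (1,7,w=3), (1,9,w=2), (2,6,w=3), (2,8,w=5), (3,7,w=3), (4,5,w=3), (4,6,w=3); sum of weights 4 + 3 + 2 + 3 + 5 + 3 + 3 + 3 = 26)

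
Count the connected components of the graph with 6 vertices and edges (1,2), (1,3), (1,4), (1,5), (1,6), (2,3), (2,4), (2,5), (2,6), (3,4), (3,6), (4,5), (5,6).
1 (components: {1, 2, 3, 4, 5, 6})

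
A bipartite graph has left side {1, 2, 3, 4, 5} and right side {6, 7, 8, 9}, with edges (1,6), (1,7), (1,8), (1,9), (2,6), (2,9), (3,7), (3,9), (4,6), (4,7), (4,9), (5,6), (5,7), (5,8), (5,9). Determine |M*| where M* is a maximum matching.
4 (matching: (1,9), (2,6), (3,7), (5,8); upper bound min(|L|,|R|) = min(5,4) = 4)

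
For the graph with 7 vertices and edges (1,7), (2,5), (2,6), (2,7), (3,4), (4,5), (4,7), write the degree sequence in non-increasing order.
[3, 3, 3, 2, 1, 1, 1] (degrees: deg(1)=1, deg(2)=3, deg(3)=1, deg(4)=3, deg(5)=2, deg(6)=1, deg(7)=3)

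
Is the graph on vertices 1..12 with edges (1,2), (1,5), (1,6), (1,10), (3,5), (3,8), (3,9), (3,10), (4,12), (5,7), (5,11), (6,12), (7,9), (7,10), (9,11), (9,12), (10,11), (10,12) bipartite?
Yes. Partition: {1, 3, 7, 11, 12}, {2, 4, 5, 6, 8, 9, 10}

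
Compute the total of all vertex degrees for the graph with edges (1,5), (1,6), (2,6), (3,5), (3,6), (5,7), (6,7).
14 (handshake: sum of degrees = 2|E| = 2 x 7 = 14)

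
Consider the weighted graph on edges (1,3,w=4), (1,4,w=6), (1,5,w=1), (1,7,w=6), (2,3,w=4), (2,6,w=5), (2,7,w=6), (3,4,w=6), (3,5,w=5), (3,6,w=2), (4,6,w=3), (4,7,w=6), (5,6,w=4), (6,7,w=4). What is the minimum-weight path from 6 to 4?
3 (path: 6 -> 4; weights 3 = 3)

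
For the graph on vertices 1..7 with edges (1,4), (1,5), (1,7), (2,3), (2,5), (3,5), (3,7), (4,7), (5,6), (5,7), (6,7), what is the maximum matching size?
3 (matching: (2,3), (4,7), (5,6); upper bound floor(n/2) = floor(7/2) = 3)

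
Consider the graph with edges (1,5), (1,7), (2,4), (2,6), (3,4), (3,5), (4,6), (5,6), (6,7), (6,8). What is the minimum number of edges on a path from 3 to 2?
2 (path: 3 -> 4 -> 2, 2 edges)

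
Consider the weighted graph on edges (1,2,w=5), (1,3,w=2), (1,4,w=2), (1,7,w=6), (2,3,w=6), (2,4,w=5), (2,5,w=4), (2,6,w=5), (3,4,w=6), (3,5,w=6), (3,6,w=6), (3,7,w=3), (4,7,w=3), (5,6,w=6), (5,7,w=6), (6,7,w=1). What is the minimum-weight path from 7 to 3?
3 (path: 7 -> 3; weights 3 = 3)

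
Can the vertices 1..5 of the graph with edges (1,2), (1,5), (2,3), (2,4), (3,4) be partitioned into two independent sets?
No (odd cycle of length 3: 4 -> 2 -> 3 -> 4)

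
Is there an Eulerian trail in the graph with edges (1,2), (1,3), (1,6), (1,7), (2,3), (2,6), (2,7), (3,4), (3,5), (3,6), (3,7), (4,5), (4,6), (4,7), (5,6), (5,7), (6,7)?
Yes — and in fact it has an Eulerian circuit (the graph is connected and all 7 vertices have even degree)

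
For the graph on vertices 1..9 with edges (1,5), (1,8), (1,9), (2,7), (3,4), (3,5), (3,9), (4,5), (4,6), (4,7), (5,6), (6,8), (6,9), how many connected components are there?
1 (components: {1, 2, 3, 4, 5, 6, 7, 8, 9})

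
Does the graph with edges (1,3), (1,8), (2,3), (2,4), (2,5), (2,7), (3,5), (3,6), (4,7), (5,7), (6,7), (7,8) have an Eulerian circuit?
No (2 vertices have odd degree: {5, 7}; Eulerian circuit requires 0)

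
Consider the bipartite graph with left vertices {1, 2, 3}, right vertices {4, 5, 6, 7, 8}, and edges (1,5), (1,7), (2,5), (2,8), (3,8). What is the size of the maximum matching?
3 (matching: (1,7), (2,5), (3,8); upper bound min(|L|,|R|) = min(3,5) = 3)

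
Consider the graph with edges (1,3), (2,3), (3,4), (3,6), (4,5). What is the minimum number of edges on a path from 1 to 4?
2 (path: 1 -> 3 -> 4, 2 edges)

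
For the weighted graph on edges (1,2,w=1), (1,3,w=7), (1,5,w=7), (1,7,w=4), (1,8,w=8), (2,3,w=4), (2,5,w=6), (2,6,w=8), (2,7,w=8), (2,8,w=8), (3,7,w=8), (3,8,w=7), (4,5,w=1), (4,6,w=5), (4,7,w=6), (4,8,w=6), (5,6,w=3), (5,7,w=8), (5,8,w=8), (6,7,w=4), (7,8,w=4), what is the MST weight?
21 (MST edges: (1,2,w=1), (1,7,w=4), (2,3,w=4), (4,5,w=1), (5,6,w=3), (6,7,w=4), (7,8,w=4); sum of weights 1 + 4 + 4 + 1 + 3 + 4 + 4 = 21)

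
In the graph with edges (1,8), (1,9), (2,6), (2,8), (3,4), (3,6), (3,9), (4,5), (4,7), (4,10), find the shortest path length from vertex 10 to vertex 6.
3 (path: 10 -> 4 -> 3 -> 6, 3 edges)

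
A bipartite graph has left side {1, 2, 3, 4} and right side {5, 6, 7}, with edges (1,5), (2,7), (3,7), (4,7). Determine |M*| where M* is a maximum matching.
2 (matching: (1,5), (2,7); upper bound min(|L|,|R|) = min(4,3) = 3)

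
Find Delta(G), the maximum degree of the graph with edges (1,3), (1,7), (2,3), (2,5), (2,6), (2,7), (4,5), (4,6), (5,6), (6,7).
4 (attained at vertices 2, 6)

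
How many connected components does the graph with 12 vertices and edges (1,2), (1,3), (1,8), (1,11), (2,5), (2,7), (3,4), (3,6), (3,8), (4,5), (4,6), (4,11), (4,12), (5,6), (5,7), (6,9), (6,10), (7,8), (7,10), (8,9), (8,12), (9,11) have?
1 (components: {1, 2, 3, 4, 5, 6, 7, 8, 9, 10, 11, 12})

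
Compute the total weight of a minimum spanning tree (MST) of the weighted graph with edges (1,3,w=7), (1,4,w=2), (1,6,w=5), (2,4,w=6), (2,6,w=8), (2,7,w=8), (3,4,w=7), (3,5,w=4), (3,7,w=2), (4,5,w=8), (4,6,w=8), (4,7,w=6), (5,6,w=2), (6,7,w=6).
21 (MST edges: (1,4,w=2), (1,6,w=5), (2,4,w=6), (3,5,w=4), (3,7,w=2), (5,6,w=2); sum of weights 2 + 5 + 6 + 4 + 2 + 2 = 21)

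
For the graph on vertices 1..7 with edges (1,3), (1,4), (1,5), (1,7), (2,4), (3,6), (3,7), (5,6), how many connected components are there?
1 (components: {1, 2, 3, 4, 5, 6, 7})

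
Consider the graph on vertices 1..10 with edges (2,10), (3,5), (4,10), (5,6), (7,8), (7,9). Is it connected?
No, it has 4 components: {1}, {2, 4, 10}, {3, 5, 6}, {7, 8, 9}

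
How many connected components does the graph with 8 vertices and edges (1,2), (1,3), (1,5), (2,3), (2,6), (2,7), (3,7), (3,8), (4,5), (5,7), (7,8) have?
1 (components: {1, 2, 3, 4, 5, 6, 7, 8})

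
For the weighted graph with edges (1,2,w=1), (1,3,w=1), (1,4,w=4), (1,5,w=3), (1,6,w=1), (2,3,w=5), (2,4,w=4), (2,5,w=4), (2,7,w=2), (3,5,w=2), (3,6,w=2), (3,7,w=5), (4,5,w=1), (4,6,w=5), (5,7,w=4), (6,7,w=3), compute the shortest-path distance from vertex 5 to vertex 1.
3 (path: 5 -> 1; weights 3 = 3)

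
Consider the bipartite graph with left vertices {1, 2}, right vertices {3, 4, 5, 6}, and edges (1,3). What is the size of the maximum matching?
1 (matching: (1,3); upper bound min(|L|,|R|) = min(2,4) = 2)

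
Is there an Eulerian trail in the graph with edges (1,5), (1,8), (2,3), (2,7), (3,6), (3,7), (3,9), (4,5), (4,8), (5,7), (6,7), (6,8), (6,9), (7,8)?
Yes (the graph is connected and exactly 2 vertices have odd degree: {5, 7}; any Eulerian path must start and end at those)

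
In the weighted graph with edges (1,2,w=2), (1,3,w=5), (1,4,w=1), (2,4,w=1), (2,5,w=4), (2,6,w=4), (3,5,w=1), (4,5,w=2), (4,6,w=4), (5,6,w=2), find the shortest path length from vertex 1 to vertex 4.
1 (path: 1 -> 4; weights 1 = 1)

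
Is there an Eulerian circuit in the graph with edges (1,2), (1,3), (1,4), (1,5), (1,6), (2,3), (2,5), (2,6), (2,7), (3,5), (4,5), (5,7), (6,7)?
No (6 vertices have odd degree: {1, 2, 3, 5, 6, 7}; Eulerian circuit requires 0)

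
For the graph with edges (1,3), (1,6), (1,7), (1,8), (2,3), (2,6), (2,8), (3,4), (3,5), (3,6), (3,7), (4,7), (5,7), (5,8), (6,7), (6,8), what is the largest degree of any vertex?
6 (attained at vertex 3)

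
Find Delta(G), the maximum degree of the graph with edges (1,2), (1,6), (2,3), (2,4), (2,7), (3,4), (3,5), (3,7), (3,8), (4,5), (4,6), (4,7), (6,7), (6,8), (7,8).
5 (attained at vertices 3, 4, 7)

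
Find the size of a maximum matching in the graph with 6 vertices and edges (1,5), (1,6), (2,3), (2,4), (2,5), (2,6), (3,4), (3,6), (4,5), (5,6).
3 (matching: (1,5), (2,6), (3,4); upper bound floor(n/2) = floor(6/2) = 3)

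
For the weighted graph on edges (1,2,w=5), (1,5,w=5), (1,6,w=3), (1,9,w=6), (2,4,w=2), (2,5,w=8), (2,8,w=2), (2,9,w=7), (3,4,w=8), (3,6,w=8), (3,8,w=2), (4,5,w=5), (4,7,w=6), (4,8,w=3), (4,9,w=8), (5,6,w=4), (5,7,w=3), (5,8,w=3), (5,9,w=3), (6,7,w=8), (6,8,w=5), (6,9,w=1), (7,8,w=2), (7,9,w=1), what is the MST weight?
16 (MST edges: (1,6,w=3), (2,4,w=2), (2,8,w=2), (3,8,w=2), (5,7,w=3), (6,9,w=1), (7,8,w=2), (7,9,w=1); sum of weights 3 + 2 + 2 + 2 + 3 + 1 + 2 + 1 = 16)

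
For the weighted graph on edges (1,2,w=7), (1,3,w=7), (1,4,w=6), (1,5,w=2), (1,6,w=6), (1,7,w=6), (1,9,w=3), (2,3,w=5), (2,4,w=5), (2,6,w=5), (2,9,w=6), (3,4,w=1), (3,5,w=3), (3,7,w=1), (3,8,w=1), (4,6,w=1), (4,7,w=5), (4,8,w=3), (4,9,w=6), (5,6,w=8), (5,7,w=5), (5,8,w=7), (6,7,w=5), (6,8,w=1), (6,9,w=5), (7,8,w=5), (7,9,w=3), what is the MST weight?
17 (MST edges: (1,5,w=2), (1,9,w=3), (2,3,w=5), (3,4,w=1), (3,5,w=3), (3,7,w=1), (3,8,w=1), (4,6,w=1); sum of weights 2 + 3 + 5 + 1 + 3 + 1 + 1 + 1 = 17)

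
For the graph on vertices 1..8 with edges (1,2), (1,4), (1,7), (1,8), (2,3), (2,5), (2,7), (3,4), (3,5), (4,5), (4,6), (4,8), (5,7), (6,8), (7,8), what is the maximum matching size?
4 (matching: (1,2), (3,5), (4,6), (7,8); upper bound floor(n/2) = floor(8/2) = 4)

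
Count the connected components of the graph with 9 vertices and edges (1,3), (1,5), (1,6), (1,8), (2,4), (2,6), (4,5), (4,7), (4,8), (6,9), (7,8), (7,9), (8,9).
1 (components: {1, 2, 3, 4, 5, 6, 7, 8, 9})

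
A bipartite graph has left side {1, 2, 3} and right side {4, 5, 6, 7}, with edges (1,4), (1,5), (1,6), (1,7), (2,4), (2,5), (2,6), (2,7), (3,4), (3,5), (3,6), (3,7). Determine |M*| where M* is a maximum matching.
3 (matching: (1,7), (2,6), (3,5); upper bound min(|L|,|R|) = min(3,4) = 3)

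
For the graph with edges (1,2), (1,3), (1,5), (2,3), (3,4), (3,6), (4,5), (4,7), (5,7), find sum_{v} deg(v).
18 (handshake: sum of degrees = 2|E| = 2 x 9 = 18)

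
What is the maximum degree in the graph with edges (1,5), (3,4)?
1 (attained at vertices 1, 3, 4, 5)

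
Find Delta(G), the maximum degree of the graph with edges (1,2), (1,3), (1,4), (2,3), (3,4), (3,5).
4 (attained at vertex 3)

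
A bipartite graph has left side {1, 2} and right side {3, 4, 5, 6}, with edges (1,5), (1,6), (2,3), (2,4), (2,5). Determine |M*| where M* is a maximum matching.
2 (matching: (1,6), (2,5); upper bound min(|L|,|R|) = min(2,4) = 2)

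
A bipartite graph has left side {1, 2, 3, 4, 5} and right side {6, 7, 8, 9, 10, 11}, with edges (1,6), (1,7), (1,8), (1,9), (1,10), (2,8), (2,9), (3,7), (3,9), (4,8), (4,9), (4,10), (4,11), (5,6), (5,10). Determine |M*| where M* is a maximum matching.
5 (matching: (1,7), (2,8), (3,9), (4,11), (5,10); upper bound min(|L|,|R|) = min(5,6) = 5)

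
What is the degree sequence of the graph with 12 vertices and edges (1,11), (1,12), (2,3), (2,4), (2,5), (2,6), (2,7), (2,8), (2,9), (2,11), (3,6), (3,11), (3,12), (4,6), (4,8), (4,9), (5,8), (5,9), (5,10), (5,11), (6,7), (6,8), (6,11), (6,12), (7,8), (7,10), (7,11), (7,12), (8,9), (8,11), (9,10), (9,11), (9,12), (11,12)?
[9, 8, 7, 7, 7, 6, 6, 5, 4, 4, 3, 2] (degrees: deg(1)=2, deg(2)=8, deg(3)=4, deg(4)=4, deg(5)=5, deg(6)=7, deg(7)=6, deg(8)=7, deg(9)=7, deg(10)=3, deg(11)=9, deg(12)=6)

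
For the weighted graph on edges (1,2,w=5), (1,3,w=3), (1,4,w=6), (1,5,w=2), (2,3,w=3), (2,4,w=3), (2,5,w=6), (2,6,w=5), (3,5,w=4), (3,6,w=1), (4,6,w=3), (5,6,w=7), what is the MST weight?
12 (MST edges: (1,3,w=3), (1,5,w=2), (2,3,w=3), (2,4,w=3), (3,6,w=1); sum of weights 3 + 2 + 3 + 3 + 1 = 12)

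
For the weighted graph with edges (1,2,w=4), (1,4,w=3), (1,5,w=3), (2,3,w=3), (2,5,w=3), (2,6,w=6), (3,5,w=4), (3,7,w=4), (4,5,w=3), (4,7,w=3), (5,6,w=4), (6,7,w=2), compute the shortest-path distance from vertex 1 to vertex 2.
4 (path: 1 -> 2; weights 4 = 4)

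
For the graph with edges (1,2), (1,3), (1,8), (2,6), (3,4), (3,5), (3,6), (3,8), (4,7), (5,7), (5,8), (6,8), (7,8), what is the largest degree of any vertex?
5 (attained at vertices 3, 8)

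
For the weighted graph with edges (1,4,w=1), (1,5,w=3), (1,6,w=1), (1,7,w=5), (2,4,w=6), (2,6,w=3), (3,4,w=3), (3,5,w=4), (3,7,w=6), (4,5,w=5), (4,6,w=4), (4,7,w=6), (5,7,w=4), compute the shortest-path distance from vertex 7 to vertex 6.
6 (path: 7 -> 1 -> 6; weights 5 + 1 = 6)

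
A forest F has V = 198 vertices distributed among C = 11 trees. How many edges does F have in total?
187 (Each of the 11 component trees on V_i vertices has V_i - 1 edges; summing gives V - C = 198 - 11 = 187)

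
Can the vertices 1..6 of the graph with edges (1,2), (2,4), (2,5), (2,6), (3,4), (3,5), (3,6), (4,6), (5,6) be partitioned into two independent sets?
No (odd cycle of length 3: 5 -> 2 -> 6 -> 5)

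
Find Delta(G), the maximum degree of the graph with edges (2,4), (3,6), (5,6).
2 (attained at vertex 6)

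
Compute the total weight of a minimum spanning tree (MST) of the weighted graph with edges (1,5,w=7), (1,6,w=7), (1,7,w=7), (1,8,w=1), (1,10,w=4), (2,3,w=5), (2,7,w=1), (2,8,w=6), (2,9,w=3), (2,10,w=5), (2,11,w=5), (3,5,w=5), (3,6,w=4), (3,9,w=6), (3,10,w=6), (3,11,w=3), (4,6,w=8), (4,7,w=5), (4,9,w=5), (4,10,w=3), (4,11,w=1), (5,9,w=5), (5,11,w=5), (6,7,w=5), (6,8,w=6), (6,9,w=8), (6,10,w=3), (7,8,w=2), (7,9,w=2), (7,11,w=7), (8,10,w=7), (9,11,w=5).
25 (MST edges: (1,8,w=1), (1,10,w=4), (2,7,w=1), (3,5,w=5), (3,11,w=3), (4,10,w=3), (4,11,w=1), (6,10,w=3), (7,8,w=2), (7,9,w=2); sum of weights 1 + 4 + 1 + 5 + 3 + 3 + 1 + 3 + 2 + 2 = 25)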